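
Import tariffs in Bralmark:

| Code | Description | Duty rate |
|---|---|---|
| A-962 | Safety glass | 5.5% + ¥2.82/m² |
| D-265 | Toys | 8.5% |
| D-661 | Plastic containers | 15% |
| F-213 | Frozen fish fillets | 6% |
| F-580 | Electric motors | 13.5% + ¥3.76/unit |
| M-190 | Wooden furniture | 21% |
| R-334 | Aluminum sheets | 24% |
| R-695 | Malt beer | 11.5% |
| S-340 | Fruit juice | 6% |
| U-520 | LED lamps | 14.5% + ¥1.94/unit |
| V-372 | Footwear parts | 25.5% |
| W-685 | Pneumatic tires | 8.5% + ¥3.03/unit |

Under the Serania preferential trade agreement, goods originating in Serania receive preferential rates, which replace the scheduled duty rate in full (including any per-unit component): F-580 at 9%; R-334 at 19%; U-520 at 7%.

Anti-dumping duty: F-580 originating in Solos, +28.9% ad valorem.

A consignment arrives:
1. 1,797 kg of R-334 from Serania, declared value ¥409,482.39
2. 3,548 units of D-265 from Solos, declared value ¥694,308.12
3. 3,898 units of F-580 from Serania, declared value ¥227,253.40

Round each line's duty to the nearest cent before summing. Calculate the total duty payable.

Line 1 (R-334, Serania, 1,797 kg, ¥409,482.39):
Base rate for R-334 is 24%.
Origin Serania qualifies under the Bralmark–Serania agreement and R-334 is covered: preferential rate 19% applies instead.
Duty = ¥409,482.39 × 19% = ¥77,801.65.
Line 2 (D-265, Solos, 3,548 units, ¥694,308.12):
Base rate for D-265 is 8.5%.
Duty = ¥694,308.12 × 8.5% = ¥59,016.19.
Line 3 (F-580, Serania, 3,898 units, ¥227,253.40):
Base rate for F-580 is 13.5% + ¥3.76/unit.
Origin Serania qualifies under the Bralmark–Serania agreement and F-580 is covered: preferential rate 9% applies instead.
The additional-duty order on F-580 targets Solos, not Serania; it does not apply.
Duty = ¥227,253.40 × 9% = ¥20,452.81.
Total = ¥77,801.65 + ¥59,016.19 + ¥20,452.81 = ¥157,270.65.

¥157,270.65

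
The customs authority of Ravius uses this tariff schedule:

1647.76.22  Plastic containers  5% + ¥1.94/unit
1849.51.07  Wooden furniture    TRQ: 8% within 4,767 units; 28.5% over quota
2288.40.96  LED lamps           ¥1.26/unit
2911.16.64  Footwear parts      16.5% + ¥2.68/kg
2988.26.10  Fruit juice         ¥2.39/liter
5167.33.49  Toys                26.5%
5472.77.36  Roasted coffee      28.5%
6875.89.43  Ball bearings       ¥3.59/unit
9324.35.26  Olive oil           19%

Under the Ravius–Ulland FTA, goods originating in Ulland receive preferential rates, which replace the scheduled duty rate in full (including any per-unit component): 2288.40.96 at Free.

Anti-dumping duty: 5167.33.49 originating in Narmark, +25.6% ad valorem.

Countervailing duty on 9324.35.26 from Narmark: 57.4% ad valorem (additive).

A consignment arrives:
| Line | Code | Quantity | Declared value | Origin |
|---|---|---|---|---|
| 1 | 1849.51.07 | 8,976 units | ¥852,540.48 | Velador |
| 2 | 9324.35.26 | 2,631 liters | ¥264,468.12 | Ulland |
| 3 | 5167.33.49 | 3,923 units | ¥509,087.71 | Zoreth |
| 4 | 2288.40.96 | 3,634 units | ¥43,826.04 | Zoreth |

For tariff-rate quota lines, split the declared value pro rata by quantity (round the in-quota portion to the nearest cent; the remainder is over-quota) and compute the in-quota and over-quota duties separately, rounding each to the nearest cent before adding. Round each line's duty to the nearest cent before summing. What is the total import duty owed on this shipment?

¥339,892.27

Line 1 (1849.51.07, Velador, 8,976 units, ¥852,540.48):
Code 1849.51.07 is under a tariff-rate quota (threshold 4,767 units). In-quota: 4,767 units at 8%; over-quota: 4,209 units at 28.5%.
Pro-rata value split: in-quota = ¥852,540.48 × 4,767/8,976 = ¥452,769.66; over-quota = ¥852,540.48 − ¥452,769.66 = ¥399,770.82.
In-quota duty = ¥452,769.66 × 8% = ¥36,221.57. Over-quota duty = ¥399,770.82 × 28.5% = ¥113,934.68.
Line duty = ¥36,221.57 + ¥113,934.68 = ¥150,156.25.
Line 2 (9324.35.26, Ulland, 2,631 liters, ¥264,468.12):
Base rate for 9324.35.26 is 19%.
Origin Ulland is the FTA partner but 9324.35.26 is not on the preference list; base rate stands.
The additional-duty order on 9324.35.26 targets Narmark, not Ulland; it does not apply.
Duty = ¥264,468.12 × 19% = ¥50,248.94.
Line 3 (5167.33.49, Zoreth, 3,923 units, ¥509,087.71):
Base rate for 5167.33.49 is 26.5%.
The additional-duty order on 5167.33.49 targets Narmark, not Zoreth; it does not apply.
Duty = ¥509,087.71 × 26.5% = ¥134,908.24.
Line 4 (2288.40.96, Zoreth, 3,634 units, ¥43,826.04):
Base rate for 2288.40.96 is ¥1.26/unit.
2288.40.96 has an FTA preferential rate, but origin Zoreth is not Ulland; base rate stands.
Duty = 3,634 × ¥1.26 = ¥4,578.84.
Total = ¥150,156.25 + ¥50,248.94 + ¥134,908.24 + ¥4,578.84 = ¥339,892.27.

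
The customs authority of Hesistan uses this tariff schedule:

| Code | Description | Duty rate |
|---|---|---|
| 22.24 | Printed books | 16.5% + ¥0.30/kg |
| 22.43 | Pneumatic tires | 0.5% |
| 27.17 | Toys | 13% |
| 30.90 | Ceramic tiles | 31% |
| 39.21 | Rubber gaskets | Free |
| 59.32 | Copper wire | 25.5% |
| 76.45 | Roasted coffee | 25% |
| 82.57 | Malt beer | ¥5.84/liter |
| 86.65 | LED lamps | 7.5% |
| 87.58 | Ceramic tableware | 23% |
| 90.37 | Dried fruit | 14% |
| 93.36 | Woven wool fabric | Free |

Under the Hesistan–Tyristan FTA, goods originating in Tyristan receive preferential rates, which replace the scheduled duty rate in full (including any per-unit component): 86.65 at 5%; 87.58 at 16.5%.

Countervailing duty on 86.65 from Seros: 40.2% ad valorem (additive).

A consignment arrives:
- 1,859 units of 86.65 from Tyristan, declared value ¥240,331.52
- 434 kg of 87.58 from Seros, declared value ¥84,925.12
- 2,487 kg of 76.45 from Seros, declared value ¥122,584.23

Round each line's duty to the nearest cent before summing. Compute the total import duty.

¥62,195.42

Line 1 (86.65, Tyristan, 1,859 units, ¥240,331.52):
Base rate for 86.65 is 7.5%.
Origin Tyristan qualifies under the Hesistan–Tyristan agreement and 86.65 is covered: preferential rate 5% applies instead.
The additional-duty order on 86.65 targets Seros, not Tyristan; it does not apply.
Duty = ¥240,331.52 × 5% = ¥12,016.58.
Line 2 (87.58, Seros, 434 kg, ¥84,925.12):
Base rate for 87.58 is 23%.
87.58 has an FTA preferential rate, but origin Seros is not Tyristan; base rate stands.
Duty = ¥84,925.12 × 23% = ¥19,532.78.
Line 3 (76.45, Seros, 2,487 kg, ¥122,584.23):
Base rate for 76.45 is 25%.
Duty = ¥122,584.23 × 25% = ¥30,646.06.
Total = ¥12,016.58 + ¥19,532.78 + ¥30,646.06 = ¥62,195.42.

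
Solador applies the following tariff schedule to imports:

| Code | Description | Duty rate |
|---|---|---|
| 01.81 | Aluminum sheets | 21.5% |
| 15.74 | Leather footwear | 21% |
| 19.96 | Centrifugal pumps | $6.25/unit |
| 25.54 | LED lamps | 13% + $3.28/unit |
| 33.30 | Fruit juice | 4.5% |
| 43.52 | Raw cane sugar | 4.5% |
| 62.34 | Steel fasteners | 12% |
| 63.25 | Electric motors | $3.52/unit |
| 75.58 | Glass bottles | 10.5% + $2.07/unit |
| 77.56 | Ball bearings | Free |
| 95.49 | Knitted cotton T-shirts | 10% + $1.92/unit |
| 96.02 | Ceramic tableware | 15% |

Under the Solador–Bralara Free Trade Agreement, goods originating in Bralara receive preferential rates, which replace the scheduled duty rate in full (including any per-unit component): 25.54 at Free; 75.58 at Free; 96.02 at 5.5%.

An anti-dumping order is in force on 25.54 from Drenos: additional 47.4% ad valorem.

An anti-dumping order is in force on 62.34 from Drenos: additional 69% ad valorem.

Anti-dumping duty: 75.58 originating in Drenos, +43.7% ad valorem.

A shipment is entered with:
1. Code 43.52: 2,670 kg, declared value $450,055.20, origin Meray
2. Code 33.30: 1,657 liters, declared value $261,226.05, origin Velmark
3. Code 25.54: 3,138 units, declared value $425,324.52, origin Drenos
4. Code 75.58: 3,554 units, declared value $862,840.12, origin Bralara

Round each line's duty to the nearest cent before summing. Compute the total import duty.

$299,196.30

Line 1 (43.52, Meray, 2,670 kg, $450,055.20):
Base rate for 43.52 is 4.5%.
Duty = $450,055.20 × 4.5% = $20,252.48.
Line 2 (33.30, Velmark, 1,657 liters, $261,226.05):
Base rate for 33.30 is 4.5%.
Duty = $261,226.05 × 4.5% = $11,755.17.
Line 3 (25.54, Drenos, 3,138 units, $425,324.52):
Base rate for 25.54 is 13% + $3.28/unit.
25.54 has an FTA preferential rate, but origin Drenos is not Bralara; base rate stands.
Additional duty on 25.54 from Drenos: +47.4%. Applied ad valorem rate: 13% + 47.4% = 60.4%.
Duty = $425,324.52 × 60.4% + 3,138 × $3.28 = $267,188.65.
Line 4 (75.58, Bralara, 3,554 units, $862,840.12):
Base rate for 75.58 is 10.5% + $2.07/unit.
Origin Bralara qualifies under the Solador–Bralara agreement and 75.58 is covered: preferential rate Free applies instead.
The additional-duty order on 75.58 targets Drenos, not Bralara; it does not apply.
Duty = $862,840.12 × 0% = $0.00.
Total = $20,252.48 + $11,755.17 + $267,188.65 + $0.00 = $299,196.30.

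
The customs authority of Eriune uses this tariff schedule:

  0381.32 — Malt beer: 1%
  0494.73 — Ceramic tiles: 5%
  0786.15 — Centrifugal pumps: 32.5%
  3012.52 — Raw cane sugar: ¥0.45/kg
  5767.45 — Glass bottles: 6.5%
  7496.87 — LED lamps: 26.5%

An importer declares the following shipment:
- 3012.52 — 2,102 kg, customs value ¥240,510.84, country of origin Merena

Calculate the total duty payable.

Line 1 (3012.52, Merena, 2,102 kg, ¥240,510.84):
Base rate for 3012.52 is ¥0.45/kg.
Duty = 2,102 × ¥0.45 = ¥945.90.

¥945.90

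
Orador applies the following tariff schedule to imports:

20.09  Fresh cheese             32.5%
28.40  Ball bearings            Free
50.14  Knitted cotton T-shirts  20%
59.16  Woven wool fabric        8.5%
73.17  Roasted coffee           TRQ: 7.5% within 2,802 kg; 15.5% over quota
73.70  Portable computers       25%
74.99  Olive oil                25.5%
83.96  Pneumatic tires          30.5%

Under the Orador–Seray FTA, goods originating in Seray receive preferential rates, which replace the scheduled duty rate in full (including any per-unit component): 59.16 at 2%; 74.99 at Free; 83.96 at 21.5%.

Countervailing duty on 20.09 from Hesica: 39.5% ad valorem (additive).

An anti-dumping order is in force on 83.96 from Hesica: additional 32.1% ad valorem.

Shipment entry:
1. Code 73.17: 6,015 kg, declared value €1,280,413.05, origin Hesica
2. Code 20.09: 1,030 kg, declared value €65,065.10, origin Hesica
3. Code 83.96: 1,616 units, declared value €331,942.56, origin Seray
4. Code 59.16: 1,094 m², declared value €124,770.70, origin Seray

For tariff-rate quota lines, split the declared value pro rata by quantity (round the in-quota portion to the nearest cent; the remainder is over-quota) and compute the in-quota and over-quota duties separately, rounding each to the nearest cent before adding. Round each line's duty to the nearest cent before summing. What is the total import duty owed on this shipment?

Line 1 (73.17, Hesica, 6,015 kg, €1,280,413.05):
Code 73.17 is under a tariff-rate quota (threshold 2,802 kg). In-quota: 2,802 kg at 7.5%; over-quota: 3,213 kg at 15.5%.
Pro-rata value split: in-quota = €1,280,413.05 × 2,802/6,015 = €596,461.74; over-quota = €1,280,413.05 − €596,461.74 = €683,951.31.
In-quota duty = €596,461.74 × 7.5% = €44,734.63. Over-quota duty = €683,951.31 × 15.5% = €106,012.45.
Line duty = €44,734.63 + €106,012.45 = €150,747.08.
Line 2 (20.09, Hesica, 1,030 kg, €65,065.10):
Base rate for 20.09 is 32.5%.
Additional duty on 20.09 from Hesica: +39.5%. Applied ad valorem rate: 32.5% + 39.5% = 72%.
Duty = €65,065.10 × 72% = €46,846.87.
Line 3 (83.96, Seray, 1,616 units, €331,942.56):
Base rate for 83.96 is 30.5%.
Origin Seray qualifies under the Orador–Seray agreement and 83.96 is covered: preferential rate 21.5% applies instead.
The additional-duty order on 83.96 targets Hesica, not Seray; it does not apply.
Duty = €331,942.56 × 21.5% = €71,367.65.
Line 4 (59.16, Seray, 1,094 m², €124,770.70):
Base rate for 59.16 is 8.5%.
Origin Seray qualifies under the Orador–Seray agreement and 59.16 is covered: preferential rate 2% applies instead.
Duty = €124,770.70 × 2% = €2,495.41.
Total = €150,747.08 + €46,846.87 + €71,367.65 + €2,495.41 = €271,457.01.

€271,457.01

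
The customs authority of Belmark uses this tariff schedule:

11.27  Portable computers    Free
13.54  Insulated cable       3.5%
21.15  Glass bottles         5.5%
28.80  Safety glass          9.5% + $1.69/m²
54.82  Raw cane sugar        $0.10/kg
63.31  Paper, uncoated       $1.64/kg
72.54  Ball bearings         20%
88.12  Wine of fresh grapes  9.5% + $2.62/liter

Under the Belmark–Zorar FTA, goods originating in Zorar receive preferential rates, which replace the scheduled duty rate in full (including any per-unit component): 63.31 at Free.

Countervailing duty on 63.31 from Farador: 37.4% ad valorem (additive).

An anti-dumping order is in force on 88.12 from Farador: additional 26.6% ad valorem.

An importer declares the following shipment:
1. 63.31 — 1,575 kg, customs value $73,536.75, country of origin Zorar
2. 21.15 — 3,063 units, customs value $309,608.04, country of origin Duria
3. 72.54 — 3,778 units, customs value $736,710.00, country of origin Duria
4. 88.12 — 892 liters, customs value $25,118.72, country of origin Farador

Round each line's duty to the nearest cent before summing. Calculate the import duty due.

Line 1 (63.31, Zorar, 1,575 kg, $73,536.75):
Base rate for 63.31 is $1.64/kg.
Origin Zorar qualifies under the Belmark–Zorar agreement and 63.31 is covered: preferential rate Free applies instead.
The additional-duty order on 63.31 targets Farador, not Zorar; it does not apply.
Duty = $73,536.75 × 0% = $0.00.
Line 2 (21.15, Duria, 3,063 units, $309,608.04):
Base rate for 21.15 is 5.5%.
Duty = $309,608.04 × 5.5% = $17,028.44.
Line 3 (72.54, Duria, 3,778 units, $736,710.00):
Base rate for 72.54 is 20%.
Duty = $736,710.00 × 20% = $147,342.00.
Line 4 (88.12, Farador, 892 liters, $25,118.72):
Base rate for 88.12 is 9.5% + $2.62/liter.
Additional duty on 88.12 from Farador: +26.6%. Applied ad valorem rate: 9.5% + 26.6% = 36.1%.
Duty = $25,118.72 × 36.1% + 892 × $2.62 = $11,404.90.
Total = $0.00 + $17,028.44 + $147,342.00 + $11,404.90 = $175,775.34.

$175,775.34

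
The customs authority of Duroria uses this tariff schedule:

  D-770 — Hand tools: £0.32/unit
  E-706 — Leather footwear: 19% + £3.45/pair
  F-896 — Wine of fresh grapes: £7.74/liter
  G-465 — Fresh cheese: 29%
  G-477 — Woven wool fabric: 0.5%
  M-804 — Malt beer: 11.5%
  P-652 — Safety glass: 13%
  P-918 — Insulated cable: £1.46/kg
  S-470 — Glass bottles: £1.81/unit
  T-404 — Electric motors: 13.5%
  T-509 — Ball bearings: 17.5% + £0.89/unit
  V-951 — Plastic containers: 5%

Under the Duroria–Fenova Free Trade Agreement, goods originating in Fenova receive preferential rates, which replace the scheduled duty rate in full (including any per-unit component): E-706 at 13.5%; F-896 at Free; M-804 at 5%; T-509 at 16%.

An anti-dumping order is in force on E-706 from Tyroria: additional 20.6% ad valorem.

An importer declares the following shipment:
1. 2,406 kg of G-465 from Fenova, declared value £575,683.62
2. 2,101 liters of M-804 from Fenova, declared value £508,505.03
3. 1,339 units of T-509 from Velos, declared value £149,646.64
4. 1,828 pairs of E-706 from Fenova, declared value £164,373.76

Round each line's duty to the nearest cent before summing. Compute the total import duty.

Line 1 (G-465, Fenova, 2,406 kg, £575,683.62):
Base rate for G-465 is 29%.
Origin Fenova is the FTA partner but G-465 is not on the preference list; base rate stands.
Duty = £575,683.62 × 29% = £166,948.25.
Line 2 (M-804, Fenova, 2,101 liters, £508,505.03):
Base rate for M-804 is 11.5%.
Origin Fenova qualifies under the Duroria–Fenova agreement and M-804 is covered: preferential rate 5% applies instead.
Duty = £508,505.03 × 5% = £25,425.25.
Line 3 (T-509, Velos, 1,339 units, £149,646.64):
Base rate for T-509 is 17.5% + £0.89/unit.
T-509 has an FTA preferential rate, but origin Velos is not Fenova; base rate stands.
Duty = £149,646.64 × 17.5% + 1,339 × £0.89 = £27,379.87.
Line 4 (E-706, Fenova, 1,828 pairs, £164,373.76):
Base rate for E-706 is 19% + £3.45/pair.
Origin Fenova qualifies under the Duroria–Fenova agreement and E-706 is covered: preferential rate 13.5% applies instead.
The additional-duty order on E-706 targets Tyroria, not Fenova; it does not apply.
Duty = £164,373.76 × 13.5% = £22,190.46.
Total = £166,948.25 + £25,425.25 + £27,379.87 + £22,190.46 = £241,943.83.

£241,943.83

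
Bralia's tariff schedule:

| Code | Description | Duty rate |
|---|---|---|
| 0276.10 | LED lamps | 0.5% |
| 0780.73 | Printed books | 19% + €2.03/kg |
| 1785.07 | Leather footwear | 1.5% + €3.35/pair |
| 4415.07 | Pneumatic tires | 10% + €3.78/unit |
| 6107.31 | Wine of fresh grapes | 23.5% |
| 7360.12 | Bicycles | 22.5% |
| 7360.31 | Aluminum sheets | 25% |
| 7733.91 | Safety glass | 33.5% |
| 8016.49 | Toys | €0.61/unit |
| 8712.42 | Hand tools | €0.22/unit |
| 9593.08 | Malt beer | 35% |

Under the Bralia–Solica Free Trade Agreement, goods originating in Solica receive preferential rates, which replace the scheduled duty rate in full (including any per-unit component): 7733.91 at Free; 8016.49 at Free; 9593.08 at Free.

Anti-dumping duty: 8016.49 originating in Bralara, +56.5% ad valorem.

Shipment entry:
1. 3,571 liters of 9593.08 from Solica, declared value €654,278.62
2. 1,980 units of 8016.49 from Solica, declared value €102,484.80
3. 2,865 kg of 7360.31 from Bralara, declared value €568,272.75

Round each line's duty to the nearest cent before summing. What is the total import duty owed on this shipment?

Line 1 (9593.08, Solica, 3,571 liters, €654,278.62):
Base rate for 9593.08 is 35%.
Origin Solica qualifies under the Bralia–Solica agreement and 9593.08 is covered: preferential rate Free applies instead.
Duty = €654,278.62 × 0% = €0.00.
Line 2 (8016.49, Solica, 1,980 units, €102,484.80):
Base rate for 8016.49 is €0.61/unit.
Origin Solica qualifies under the Bralia–Solica agreement and 8016.49 is covered: preferential rate Free applies instead.
The additional-duty order on 8016.49 targets Bralara, not Solica; it does not apply.
Duty = €102,484.80 × 0% = €0.00.
Line 3 (7360.31, Bralara, 2,865 kg, €568,272.75):
Base rate for 7360.31 is 25%.
Duty = €568,272.75 × 25% = €142,068.19.
Total = €0.00 + €0.00 + €142,068.19 = €142,068.19.

€142,068.19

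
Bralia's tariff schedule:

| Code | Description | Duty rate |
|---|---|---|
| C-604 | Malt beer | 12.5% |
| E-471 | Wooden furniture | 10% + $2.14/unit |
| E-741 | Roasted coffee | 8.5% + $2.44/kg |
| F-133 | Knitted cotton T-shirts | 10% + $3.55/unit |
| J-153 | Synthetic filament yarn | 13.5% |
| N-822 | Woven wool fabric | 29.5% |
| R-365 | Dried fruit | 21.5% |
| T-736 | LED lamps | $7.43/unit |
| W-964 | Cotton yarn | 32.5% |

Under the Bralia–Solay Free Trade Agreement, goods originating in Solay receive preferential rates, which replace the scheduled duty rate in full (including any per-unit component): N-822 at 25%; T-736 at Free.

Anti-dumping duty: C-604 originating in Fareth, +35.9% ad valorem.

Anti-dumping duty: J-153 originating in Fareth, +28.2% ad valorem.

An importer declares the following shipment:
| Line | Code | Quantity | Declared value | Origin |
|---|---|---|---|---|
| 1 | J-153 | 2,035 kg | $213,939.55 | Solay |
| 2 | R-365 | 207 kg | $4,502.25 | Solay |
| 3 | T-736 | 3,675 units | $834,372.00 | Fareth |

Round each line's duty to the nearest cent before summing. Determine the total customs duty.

Line 1 (J-153, Solay, 2,035 kg, $213,939.55):
Base rate for J-153 is 13.5%.
Origin Solay is the FTA partner but J-153 is not on the preference list; base rate stands.
The additional-duty order on J-153 targets Fareth, not Solay; it does not apply.
Duty = $213,939.55 × 13.5% = $28,881.84.
Line 2 (R-365, Solay, 207 kg, $4,502.25):
Base rate for R-365 is 21.5%.
Origin Solay is the FTA partner but R-365 is not on the preference list; base rate stands.
Duty = $4,502.25 × 21.5% = $967.98.
Line 3 (T-736, Fareth, 3,675 units, $834,372.00):
Base rate for T-736 is $7.43/unit.
T-736 has an FTA preferential rate, but origin Fareth is not Solay; base rate stands.
Duty = 3,675 × $7.43 = $27,305.25.
Total = $28,881.84 + $967.98 + $27,305.25 = $57,155.07.

$57,155.07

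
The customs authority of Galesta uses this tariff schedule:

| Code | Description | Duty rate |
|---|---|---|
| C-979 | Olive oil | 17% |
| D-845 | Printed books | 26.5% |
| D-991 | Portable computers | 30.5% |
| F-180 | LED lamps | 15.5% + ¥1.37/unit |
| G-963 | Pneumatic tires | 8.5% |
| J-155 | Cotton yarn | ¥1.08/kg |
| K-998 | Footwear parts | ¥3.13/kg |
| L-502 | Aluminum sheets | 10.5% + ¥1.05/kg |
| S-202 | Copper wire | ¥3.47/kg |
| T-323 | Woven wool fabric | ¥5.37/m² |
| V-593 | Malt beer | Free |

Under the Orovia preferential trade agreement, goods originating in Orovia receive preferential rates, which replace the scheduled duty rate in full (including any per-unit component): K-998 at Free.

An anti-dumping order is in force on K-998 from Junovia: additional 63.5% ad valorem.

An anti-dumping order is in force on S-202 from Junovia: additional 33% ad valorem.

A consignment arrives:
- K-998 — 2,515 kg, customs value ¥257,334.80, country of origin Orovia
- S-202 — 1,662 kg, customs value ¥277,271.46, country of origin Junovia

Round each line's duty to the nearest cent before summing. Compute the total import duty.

¥97,266.72

Line 1 (K-998, Orovia, 2,515 kg, ¥257,334.80):
Base rate for K-998 is ¥3.13/kg.
Origin Orovia qualifies under the Galesta–Orovia agreement and K-998 is covered: preferential rate Free applies instead.
The additional-duty order on K-998 targets Junovia, not Orovia; it does not apply.
Duty = ¥257,334.80 × 0% = ¥0.00.
Line 2 (S-202, Junovia, 1,662 kg, ¥277,271.46):
Base rate for S-202 is ¥3.47/kg.
Additional duty on S-202 from Junovia: +33% ad valorem. Applied ad valorem rate = 33%.
Duty = ¥277,271.46 × 33% + 1,662 × ¥3.47 = ¥97,266.72.
Total = ¥0.00 + ¥97,266.72 = ¥97,266.72.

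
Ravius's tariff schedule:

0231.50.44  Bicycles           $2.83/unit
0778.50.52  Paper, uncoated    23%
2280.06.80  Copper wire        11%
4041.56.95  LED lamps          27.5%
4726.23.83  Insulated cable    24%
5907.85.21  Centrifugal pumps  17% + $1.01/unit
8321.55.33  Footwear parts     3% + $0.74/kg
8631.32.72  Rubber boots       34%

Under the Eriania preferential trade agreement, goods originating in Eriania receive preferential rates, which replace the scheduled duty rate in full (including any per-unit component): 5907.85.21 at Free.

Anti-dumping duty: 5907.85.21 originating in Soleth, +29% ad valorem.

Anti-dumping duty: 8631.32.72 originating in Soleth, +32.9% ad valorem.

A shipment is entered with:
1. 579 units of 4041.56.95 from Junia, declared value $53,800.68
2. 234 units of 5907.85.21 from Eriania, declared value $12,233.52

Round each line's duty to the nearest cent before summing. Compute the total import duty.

$14,795.19

Line 1 (4041.56.95, Junia, 579 units, $53,800.68):
Base rate for 4041.56.95 is 27.5%.
Duty = $53,800.68 × 27.5% = $14,795.19.
Line 2 (5907.85.21, Eriania, 234 units, $12,233.52):
Base rate for 5907.85.21 is 17% + $1.01/unit.
Origin Eriania qualifies under the Ravius–Eriania agreement and 5907.85.21 is covered: preferential rate Free applies instead.
The additional-duty order on 5907.85.21 targets Soleth, not Eriania; it does not apply.
Duty = $12,233.52 × 0% = $0.00.
Total = $14,795.19 + $0.00 = $14,795.19.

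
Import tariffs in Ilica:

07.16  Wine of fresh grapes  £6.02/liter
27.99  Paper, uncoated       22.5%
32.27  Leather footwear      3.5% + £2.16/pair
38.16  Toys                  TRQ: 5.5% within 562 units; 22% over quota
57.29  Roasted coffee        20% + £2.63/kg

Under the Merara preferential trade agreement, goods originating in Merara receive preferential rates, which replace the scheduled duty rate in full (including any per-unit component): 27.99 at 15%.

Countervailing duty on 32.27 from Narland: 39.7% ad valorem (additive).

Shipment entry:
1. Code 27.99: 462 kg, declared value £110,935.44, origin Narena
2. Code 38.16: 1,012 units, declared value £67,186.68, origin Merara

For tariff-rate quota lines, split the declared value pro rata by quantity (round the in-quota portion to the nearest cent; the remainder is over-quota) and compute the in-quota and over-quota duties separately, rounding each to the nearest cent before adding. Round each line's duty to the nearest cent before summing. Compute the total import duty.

£33,585.19

Line 1 (27.99, Narena, 462 kg, £110,935.44):
Base rate for 27.99 is 22.5%.
27.99 has an FTA preferential rate, but origin Narena is not Merara; base rate stands.
Duty = £110,935.44 × 22.5% = £24,960.47.
Line 2 (38.16, Merara, 1,012 units, £67,186.68):
Code 38.16 is under a tariff-rate quota (threshold 562 units). In-quota: 562 units at 5.5%; over-quota: 450 units at 22%.
Pro-rata value split: in-quota = £67,186.68 × 562/1,012 = £37,311.18; over-quota = £67,186.68 − £37,311.18 = £29,875.50.
In-quota duty = £37,311.18 × 5.5% = £2,052.11. Over-quota duty = £29,875.50 × 22% = £6,572.61.
Line duty = £2,052.11 + £6,572.61 = £8,624.72.
Total = £24,960.47 + £8,624.72 = £33,585.19.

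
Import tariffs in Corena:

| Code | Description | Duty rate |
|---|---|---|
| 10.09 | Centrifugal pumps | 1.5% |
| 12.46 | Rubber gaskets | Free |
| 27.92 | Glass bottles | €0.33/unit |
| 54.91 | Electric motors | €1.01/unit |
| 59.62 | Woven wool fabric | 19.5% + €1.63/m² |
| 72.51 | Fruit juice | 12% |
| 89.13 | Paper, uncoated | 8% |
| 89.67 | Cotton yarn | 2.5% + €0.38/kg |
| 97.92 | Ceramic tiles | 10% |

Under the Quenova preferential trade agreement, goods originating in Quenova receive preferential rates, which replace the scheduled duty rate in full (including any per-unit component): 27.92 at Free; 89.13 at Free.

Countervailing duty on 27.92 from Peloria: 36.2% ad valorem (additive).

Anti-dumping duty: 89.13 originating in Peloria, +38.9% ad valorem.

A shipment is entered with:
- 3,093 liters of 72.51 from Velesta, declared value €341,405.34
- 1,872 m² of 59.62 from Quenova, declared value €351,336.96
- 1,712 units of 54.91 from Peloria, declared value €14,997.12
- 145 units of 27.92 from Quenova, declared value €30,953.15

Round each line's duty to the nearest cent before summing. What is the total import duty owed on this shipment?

Line 1 (72.51, Velesta, 3,093 liters, €341,405.34):
Base rate for 72.51 is 12%.
Duty = €341,405.34 × 12% = €40,968.64.
Line 2 (59.62, Quenova, 1,872 m², €351,336.96):
Base rate for 59.62 is 19.5% + €1.63/m².
Origin Quenova is the FTA partner but 59.62 is not on the preference list; base rate stands.
Duty = €351,336.96 × 19.5% + 1,872 × €1.63 = €71,562.07.
Line 3 (54.91, Peloria, 1,712 units, €14,997.12):
Base rate for 54.91 is €1.01/unit.
Duty = 1,712 × €1.01 = €1,729.12.
Line 4 (27.92, Quenova, 145 units, €30,953.15):
Base rate for 27.92 is €0.33/unit.
Origin Quenova qualifies under the Corena–Quenova agreement and 27.92 is covered: preferential rate Free applies instead.
The additional-duty order on 27.92 targets Peloria, not Quenova; it does not apply.
Duty = €30,953.15 × 0% = €0.00.
Total = €40,968.64 + €71,562.07 + €1,729.12 + €0.00 = €114,259.83.

€114,259.83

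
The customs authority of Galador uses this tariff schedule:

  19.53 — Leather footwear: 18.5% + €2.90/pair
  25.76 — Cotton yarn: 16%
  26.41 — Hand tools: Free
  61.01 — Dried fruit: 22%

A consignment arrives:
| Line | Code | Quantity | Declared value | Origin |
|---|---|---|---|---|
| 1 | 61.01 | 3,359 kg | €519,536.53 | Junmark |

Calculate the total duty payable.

€114,298.04

Line 1 (61.01, Junmark, 3,359 kg, €519,536.53):
Base rate for 61.01 is 22%.
Duty = €519,536.53 × 22% = €114,298.04.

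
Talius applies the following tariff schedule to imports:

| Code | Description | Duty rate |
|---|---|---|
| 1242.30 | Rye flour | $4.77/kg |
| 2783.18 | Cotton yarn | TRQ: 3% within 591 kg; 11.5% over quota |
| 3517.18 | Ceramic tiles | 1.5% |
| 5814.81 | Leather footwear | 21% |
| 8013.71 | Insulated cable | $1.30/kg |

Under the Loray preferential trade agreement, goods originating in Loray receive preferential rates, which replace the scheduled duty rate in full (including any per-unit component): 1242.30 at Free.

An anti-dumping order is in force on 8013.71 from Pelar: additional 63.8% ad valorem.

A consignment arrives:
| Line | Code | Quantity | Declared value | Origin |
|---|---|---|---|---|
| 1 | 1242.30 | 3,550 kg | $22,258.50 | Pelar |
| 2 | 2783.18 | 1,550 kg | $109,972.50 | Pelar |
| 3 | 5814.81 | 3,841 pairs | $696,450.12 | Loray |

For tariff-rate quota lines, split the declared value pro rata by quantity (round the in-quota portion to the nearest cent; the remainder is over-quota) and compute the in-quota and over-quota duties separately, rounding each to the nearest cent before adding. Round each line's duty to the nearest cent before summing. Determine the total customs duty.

Line 1 (1242.30, Pelar, 3,550 kg, $22,258.50):
Base rate for 1242.30 is $4.77/kg.
1242.30 has an FTA preferential rate, but origin Pelar is not Loray; base rate stands.
Duty = 3,550 × $4.77 = $16,933.50.
Line 2 (2783.18, Pelar, 1,550 kg, $109,972.50):
Code 2783.18 is under a tariff-rate quota (threshold 591 kg). In-quota: 591 kg at 3%; over-quota: 959 kg at 11.5%.
Pro-rata value split: in-quota = $109,972.50 × 591/1,550 = $41,931.45; over-quota = $109,972.50 − $41,931.45 = $68,041.05.
In-quota duty = $41,931.45 × 3% = $1,257.94. Over-quota duty = $68,041.05 × 11.5% = $7,824.72.
Line duty = $1,257.94 + $7,824.72 = $9,082.66.
Line 3 (5814.81, Loray, 3,841 pairs, $696,450.12):
Base rate for 5814.81 is 21%.
Origin Loray is the FTA partner but 5814.81 is not on the preference list; base rate stands.
Duty = $696,450.12 × 21% = $146,254.53.
Total = $16,933.50 + $9,082.66 + $146,254.53 = $172,270.69.

$172,270.69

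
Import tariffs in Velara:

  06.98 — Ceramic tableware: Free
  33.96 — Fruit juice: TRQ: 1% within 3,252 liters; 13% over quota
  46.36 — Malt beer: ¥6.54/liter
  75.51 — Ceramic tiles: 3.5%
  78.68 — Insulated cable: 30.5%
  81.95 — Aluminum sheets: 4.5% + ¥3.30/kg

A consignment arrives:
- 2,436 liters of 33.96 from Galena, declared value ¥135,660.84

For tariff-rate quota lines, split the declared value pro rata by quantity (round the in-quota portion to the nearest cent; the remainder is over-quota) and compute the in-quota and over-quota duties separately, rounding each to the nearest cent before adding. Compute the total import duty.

¥1,356.61

Line 1 (33.96, Galena, 2,436 liters, ¥135,660.84):
Code 33.96 is under a tariff-rate quota (threshold 3,252 liters). Quantity 2,436 liters is within the quota, so the in-quota rate 1% applies to the full value.
Duty = ¥135,660.84 × 1% = ¥1,356.61.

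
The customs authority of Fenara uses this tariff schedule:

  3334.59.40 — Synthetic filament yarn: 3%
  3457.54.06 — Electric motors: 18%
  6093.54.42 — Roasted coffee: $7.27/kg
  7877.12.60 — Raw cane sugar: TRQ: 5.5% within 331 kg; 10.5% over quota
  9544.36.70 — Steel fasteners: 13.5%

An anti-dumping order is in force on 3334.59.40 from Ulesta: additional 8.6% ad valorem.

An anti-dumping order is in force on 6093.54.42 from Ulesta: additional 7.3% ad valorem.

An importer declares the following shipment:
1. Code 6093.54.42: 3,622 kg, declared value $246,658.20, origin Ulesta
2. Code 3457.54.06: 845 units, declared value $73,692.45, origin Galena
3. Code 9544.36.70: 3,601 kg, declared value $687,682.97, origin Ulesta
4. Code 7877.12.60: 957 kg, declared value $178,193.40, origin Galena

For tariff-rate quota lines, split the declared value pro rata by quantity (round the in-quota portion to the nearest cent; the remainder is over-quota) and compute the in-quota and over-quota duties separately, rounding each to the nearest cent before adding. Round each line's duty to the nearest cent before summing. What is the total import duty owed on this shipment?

$166,068.53

Line 1 (6093.54.42, Ulesta, 3,622 kg, $246,658.20):
Base rate for 6093.54.42 is $7.27/kg.
Additional duty on 6093.54.42 from Ulesta: +7.3% ad valorem. Applied ad valorem rate = 7.3%.
Duty = $246,658.20 × 7.3% + 3,622 × $7.27 = $44,337.99.
Line 2 (3457.54.06, Galena, 845 units, $73,692.45):
Base rate for 3457.54.06 is 18%.
Duty = $73,692.45 × 18% = $13,264.64.
Line 3 (9544.36.70, Ulesta, 3,601 kg, $687,682.97):
Base rate for 9544.36.70 is 13.5%.
Duty = $687,682.97 × 13.5% = $92,837.20.
Line 4 (7877.12.60, Galena, 957 kg, $178,193.40):
Code 7877.12.60 is under a tariff-rate quota (threshold 331 kg). In-quota: 331 kg at 5.5%; over-quota: 626 kg at 10.5%.
Pro-rata value split: in-quota = $178,193.40 × 331/957 = $61,632.20; over-quota = $178,193.40 − $61,632.20 = $116,561.20.
In-quota duty = $61,632.20 × 5.5% = $3,389.77. Over-quota duty = $116,561.20 × 10.5% = $12,238.93.
Line duty = $3,389.77 + $12,238.93 = $15,628.70.
Total = $44,337.99 + $13,264.64 + $92,837.20 + $15,628.70 = $166,068.53.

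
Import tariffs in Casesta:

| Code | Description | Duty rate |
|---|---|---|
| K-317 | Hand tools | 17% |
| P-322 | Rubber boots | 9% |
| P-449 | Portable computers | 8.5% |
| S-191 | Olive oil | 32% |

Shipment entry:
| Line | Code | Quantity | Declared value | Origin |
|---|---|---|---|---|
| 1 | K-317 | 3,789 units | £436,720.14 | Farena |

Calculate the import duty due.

£74,242.42

Line 1 (K-317, Farena, 3,789 units, £436,720.14):
Base rate for K-317 is 17%.
Duty = £436,720.14 × 17% = £74,242.42.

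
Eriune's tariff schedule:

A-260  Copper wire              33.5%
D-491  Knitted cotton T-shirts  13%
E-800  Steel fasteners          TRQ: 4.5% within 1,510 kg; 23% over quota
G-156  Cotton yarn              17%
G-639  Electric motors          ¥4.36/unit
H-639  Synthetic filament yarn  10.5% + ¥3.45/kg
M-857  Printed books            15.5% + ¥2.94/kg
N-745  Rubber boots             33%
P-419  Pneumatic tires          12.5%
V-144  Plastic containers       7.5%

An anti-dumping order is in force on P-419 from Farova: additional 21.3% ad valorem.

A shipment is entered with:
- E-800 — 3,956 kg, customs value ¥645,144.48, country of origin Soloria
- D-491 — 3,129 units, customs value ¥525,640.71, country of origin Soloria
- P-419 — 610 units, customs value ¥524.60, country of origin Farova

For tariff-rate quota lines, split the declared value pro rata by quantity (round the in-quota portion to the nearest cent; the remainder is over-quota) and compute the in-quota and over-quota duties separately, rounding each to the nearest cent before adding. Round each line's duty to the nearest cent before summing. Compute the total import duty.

¥171,337.44

Line 1 (E-800, Soloria, 3,956 kg, ¥645,144.48):
Code E-800 is under a tariff-rate quota (threshold 1,510 kg). In-quota: 1,510 kg at 4.5%; over-quota: 2,446 kg at 23%.
Pro-rata value split: in-quota = ¥645,144.48 × 1,510/3,956 = ¥246,250.80; over-quota = ¥645,144.48 − ¥246,250.80 = ¥398,893.68.
In-quota duty = ¥246,250.80 × 4.5% = ¥11,081.29. Over-quota duty = ¥398,893.68 × 23% = ¥91,745.55.
Line duty = ¥11,081.29 + ¥91,745.55 = ¥102,826.84.
Line 2 (D-491, Soloria, 3,129 units, ¥525,640.71):
Base rate for D-491 is 13%.
Duty = ¥525,640.71 × 13% = ¥68,333.29.
Line 3 (P-419, Farova, 610 units, ¥524.60):
Base rate for P-419 is 12.5%.
Additional duty on P-419 from Farova: +21.3%. Applied ad valorem rate: 12.5% + 21.3% = 33.8%.
Duty = ¥524.60 × 33.8% = ¥177.31.
Total = ¥102,826.84 + ¥68,333.29 + ¥177.31 = ¥171,337.44.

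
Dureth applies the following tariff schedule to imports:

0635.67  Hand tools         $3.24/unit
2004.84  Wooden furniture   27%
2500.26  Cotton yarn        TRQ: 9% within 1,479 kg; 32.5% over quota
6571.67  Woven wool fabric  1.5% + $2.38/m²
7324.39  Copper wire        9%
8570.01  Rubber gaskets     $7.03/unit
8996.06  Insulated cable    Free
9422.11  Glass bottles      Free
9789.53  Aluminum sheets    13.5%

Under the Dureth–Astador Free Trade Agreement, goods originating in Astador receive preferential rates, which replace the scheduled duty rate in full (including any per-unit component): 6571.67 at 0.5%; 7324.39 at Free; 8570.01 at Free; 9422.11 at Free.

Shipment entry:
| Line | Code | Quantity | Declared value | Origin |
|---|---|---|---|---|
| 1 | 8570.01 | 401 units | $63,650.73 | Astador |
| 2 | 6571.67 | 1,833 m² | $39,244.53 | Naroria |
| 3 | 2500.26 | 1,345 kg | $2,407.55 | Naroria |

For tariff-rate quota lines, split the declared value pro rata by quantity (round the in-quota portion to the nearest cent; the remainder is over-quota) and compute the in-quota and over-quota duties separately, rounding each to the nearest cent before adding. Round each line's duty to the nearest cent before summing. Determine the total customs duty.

$5,167.89

Line 1 (8570.01, Astador, 401 units, $63,650.73):
Base rate for 8570.01 is $7.03/unit.
Origin Astador qualifies under the Dureth–Astador agreement and 8570.01 is covered: preferential rate Free applies instead.
Duty = $63,650.73 × 0% = $0.00.
Line 2 (6571.67, Naroria, 1,833 m², $39,244.53):
Base rate for 6571.67 is 1.5% + $2.38/m².
6571.67 has an FTA preferential rate, but origin Naroria is not Astador; base rate stands.
Duty = $39,244.53 × 1.5% + 1,833 × $2.38 = $4,951.21.
Line 3 (2500.26, Naroria, 1,345 kg, $2,407.55):
Code 2500.26 is under a tariff-rate quota (threshold 1,479 kg). Quantity 1,345 kg is within the quota, so the in-quota rate 9% applies to the full value.
Duty = $2,407.55 × 9% = $216.68.
Total = $0.00 + $4,951.21 + $216.68 = $5,167.89.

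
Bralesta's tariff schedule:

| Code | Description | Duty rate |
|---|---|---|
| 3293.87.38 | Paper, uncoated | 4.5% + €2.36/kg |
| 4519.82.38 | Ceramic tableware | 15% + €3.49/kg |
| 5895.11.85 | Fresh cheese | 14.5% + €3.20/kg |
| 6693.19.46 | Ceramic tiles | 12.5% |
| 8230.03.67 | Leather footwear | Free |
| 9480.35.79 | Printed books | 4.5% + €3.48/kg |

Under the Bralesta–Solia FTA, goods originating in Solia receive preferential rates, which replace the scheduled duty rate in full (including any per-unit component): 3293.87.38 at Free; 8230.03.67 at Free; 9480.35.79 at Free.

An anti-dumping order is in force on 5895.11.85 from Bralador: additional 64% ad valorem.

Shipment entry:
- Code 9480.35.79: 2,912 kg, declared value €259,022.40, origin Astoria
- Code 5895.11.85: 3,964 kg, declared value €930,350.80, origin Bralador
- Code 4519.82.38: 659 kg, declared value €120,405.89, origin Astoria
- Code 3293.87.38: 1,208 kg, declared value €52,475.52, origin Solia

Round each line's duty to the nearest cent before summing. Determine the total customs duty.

€785,160.74

Line 1 (9480.35.79, Astoria, 2,912 kg, €259,022.40):
Base rate for 9480.35.79 is 4.5% + €3.48/kg.
9480.35.79 has an FTA preferential rate, but origin Astoria is not Solia; base rate stands.
Duty = €259,022.40 × 4.5% + 2,912 × €3.48 = €21,789.77.
Line 2 (5895.11.85, Bralador, 3,964 kg, €930,350.80):
Base rate for 5895.11.85 is 14.5% + €3.20/kg.
Additional duty on 5895.11.85 from Bralador: +64%. Applied ad valorem rate: 14.5% + 64% = 78.5%.
Duty = €930,350.80 × 78.5% + 3,964 × €3.20 = €743,010.18.
Line 3 (4519.82.38, Astoria, 659 kg, €120,405.89):
Base rate for 4519.82.38 is 15% + €3.49/kg.
Duty = €120,405.89 × 15% + 659 × €3.49 = €20,360.79.
Line 4 (3293.87.38, Solia, 1,208 kg, €52,475.52):
Base rate for 3293.87.38 is 4.5% + €2.36/kg.
Origin Solia qualifies under the Bralesta–Solia agreement and 3293.87.38 is covered: preferential rate Free applies instead.
Duty = €52,475.52 × 0% = €0.00.
Total = €21,789.77 + €743,010.18 + €20,360.79 + €0.00 = €785,160.74.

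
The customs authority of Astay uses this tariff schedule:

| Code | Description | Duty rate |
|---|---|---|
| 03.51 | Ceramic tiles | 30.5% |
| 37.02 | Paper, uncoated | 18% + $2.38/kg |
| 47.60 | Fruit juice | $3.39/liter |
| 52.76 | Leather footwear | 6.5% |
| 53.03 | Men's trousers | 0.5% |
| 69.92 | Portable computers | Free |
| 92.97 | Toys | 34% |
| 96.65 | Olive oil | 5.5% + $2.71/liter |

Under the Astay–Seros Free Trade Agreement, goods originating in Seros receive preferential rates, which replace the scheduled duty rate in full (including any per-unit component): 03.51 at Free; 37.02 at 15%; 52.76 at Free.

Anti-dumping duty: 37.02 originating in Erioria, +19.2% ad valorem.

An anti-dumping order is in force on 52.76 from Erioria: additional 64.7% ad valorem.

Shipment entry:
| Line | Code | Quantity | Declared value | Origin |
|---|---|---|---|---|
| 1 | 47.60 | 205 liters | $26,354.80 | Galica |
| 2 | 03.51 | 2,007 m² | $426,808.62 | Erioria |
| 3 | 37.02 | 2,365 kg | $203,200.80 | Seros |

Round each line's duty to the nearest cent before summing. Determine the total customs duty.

Line 1 (47.60, Galica, 205 liters, $26,354.80):
Base rate for 47.60 is $3.39/liter.
Duty = 205 × $3.39 = $694.95.
Line 2 (03.51, Erioria, 2,007 m², $426,808.62):
Base rate for 03.51 is 30.5%.
03.51 has an FTA preferential rate, but origin Erioria is not Seros; base rate stands.
Duty = $426,808.62 × 30.5% = $130,176.63.
Line 3 (37.02, Seros, 2,365 kg, $203,200.80):
Base rate for 37.02 is 18% + $2.38/kg.
Origin Seros qualifies under the Astay–Seros agreement and 37.02 is covered: preferential rate 15% applies instead.
The additional-duty order on 37.02 targets Erioria, not Seros; it does not apply.
Duty = $203,200.80 × 15% = $30,480.12.
Total = $694.95 + $130,176.63 + $30,480.12 = $161,351.70.

$161,351.70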